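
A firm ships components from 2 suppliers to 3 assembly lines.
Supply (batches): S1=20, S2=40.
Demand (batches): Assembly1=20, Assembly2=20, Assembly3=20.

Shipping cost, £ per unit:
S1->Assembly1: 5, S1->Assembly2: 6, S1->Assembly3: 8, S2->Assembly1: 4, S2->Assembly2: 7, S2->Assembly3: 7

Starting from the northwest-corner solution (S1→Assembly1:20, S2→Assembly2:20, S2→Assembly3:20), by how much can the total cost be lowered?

Current plan cost = 20·5 + 20·7 + 20·7 = £380.
Optimal plan:
  S1–Assembly2: 20 × £6 = £120
  S2–Assembly1: 20 × £4 = £80
  S2–Assembly3: 20 × £7 = £140
Optimal cost = £340.
Saving = 380 − 340 = £40.

40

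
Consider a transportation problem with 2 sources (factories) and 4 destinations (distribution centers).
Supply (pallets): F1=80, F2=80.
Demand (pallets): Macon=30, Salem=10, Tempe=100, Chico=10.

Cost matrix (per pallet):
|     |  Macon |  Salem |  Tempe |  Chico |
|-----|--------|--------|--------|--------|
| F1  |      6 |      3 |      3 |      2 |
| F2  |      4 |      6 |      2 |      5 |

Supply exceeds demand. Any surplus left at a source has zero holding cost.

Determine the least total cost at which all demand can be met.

A cheapest plan:
  F1–Salem: 10 pallets
  F1–Tempe: 50 pallets
  F1–Chico: 10 pallets
  F2–Macon: 30 pallets
  F2–Tempe: 50 pallets
Total cost = 420.

420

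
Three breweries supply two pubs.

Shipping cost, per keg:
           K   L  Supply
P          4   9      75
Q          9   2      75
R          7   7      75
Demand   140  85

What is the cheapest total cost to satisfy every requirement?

975

An optimal shipping plan:
  P–K: 75 × 4 = 300
  Q–L: 75 × 2 = 150
  R–K: 65 × 7 = 455
  R–L: 10 × 7 = 70
Total = 300 + 150 + 455 + 70 = 975.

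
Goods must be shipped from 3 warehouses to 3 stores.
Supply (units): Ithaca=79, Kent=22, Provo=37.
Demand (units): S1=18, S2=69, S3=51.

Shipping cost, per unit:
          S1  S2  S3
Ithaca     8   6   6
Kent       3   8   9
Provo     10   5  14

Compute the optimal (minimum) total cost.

Optimal allocation:
  Ithaca–S2: 28 units
  Ithaca–S3: 51 units
  Kent–S1: 18 units
  Kent–S2: 4 units
  Provo–S2: 37 units
Total cost = 745.
(Supply check: Ithaca ships 79; Kent ships 22; Provo ships 37.)

745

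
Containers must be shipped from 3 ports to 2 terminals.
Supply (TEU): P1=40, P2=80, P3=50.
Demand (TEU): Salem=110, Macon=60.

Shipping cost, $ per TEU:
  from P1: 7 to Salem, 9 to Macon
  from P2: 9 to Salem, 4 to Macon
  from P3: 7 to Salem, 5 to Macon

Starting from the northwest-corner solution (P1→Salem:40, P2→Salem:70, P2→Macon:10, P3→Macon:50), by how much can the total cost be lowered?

150

Current plan cost = 40·7 + 70·9 + 10·4 + 50·5 = $1200.
Optimal plan:
  P1→Salem: 40 TEU
  P2→Salem: 20 TEU
  P2→Macon: 60 TEU
  P3→Salem: 50 TEU
Optimal cost = $1050.
Saving = 1200 − 1050 = $150.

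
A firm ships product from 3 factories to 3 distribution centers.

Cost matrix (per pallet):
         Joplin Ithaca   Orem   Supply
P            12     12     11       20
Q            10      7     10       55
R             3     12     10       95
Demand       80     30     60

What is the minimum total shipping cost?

1070

An optimal shipping plan:
  P–Orem: 20 × 11 = 220
  Q–Ithaca: 30 × 7 = 210
  Q–Orem: 25 × 10 = 250
  R–Joplin: 80 × 3 = 240
  R–Orem: 15 × 10 = 150
Total = 220 + 210 + 250 + 240 + 150 = 1070.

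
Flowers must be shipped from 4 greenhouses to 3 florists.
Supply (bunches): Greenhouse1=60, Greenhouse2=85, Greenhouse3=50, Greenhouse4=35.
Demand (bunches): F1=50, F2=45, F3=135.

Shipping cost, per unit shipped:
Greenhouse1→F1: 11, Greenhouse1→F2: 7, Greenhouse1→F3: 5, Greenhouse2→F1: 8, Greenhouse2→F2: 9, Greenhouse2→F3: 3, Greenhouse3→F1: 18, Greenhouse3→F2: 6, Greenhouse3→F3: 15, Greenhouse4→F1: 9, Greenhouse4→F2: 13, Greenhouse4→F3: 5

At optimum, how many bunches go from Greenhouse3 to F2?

45

Optimal shipments:
  Greenhouse1 to F3: 60 × 5 = 300
  Greenhouse2 to F1: 10 × 8 = 80
  Greenhouse2 to F3: 75 × 3 = 225
  Greenhouse3 to F1: 5 × 18 = 90
  Greenhouse3 to F2: 45 × 6 = 270
  Greenhouse4 to F1: 35 × 9 = 315
Total cost = 1280.
So Greenhouse3→F2 carries 45 bunches.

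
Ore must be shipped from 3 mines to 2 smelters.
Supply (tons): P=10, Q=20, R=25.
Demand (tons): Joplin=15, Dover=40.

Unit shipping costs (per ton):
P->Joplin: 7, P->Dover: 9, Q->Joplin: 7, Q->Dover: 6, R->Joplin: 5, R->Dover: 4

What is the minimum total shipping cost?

One minimum-cost allocation:
  P->Joplin: 10 × 7 = 70
  Q->Joplin: 5 × 7 = 35
  Q->Dover: 15 × 6 = 90
  R->Dover: 25 × 4 = 100
Total = 70 + 35 + 90 + 100 = 295.

295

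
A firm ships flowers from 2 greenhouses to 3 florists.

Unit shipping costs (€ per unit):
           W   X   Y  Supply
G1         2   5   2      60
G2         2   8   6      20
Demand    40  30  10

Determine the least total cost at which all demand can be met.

An optimal shipping plan:
  G1–W: 20 × €2 = €40
  G1–X: 30 × €5 = €150
  G1–Y: 10 × €2 = €20
  G2–W: 20 × €2 = €40
Total = 40 + 150 + 20 + 40 = €250.

250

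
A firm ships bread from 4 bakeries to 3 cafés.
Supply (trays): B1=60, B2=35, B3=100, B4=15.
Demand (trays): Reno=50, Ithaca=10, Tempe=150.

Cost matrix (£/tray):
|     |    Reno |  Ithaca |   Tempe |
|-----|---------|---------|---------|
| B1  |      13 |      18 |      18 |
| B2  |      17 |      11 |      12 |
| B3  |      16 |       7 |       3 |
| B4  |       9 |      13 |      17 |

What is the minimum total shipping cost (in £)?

An optimal shipping plan:
  B1 to Reno: 35 × £13 = £455
  B1 to Tempe: 25 × £18 = £450
  B2 to Ithaca: 10 × £11 = £110
  B2 to Tempe: 25 × £12 = £300
  B3 to Tempe: 100 × £3 = £300
  B4 to Reno: 15 × £9 = £135
Total = 455 + 450 + 110 + 300 + 300 + 135 = £1750.

1750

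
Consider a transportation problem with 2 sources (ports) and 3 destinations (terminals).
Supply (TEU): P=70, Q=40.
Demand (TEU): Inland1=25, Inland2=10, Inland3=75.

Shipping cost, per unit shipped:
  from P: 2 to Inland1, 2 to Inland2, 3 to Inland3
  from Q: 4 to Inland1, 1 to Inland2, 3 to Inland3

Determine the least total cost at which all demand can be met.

285

Optimal allocation:
  P to Inland1: 25 × 2 = 50
  P to Inland3: 45 × 3 = 135
  Q to Inland2: 10 × 1 = 10
  Q to Inland3: 30 × 3 = 90
Total = 50 + 135 + 10 + 90 = 285.
(Supply check: P ships 70; Q ships 40.)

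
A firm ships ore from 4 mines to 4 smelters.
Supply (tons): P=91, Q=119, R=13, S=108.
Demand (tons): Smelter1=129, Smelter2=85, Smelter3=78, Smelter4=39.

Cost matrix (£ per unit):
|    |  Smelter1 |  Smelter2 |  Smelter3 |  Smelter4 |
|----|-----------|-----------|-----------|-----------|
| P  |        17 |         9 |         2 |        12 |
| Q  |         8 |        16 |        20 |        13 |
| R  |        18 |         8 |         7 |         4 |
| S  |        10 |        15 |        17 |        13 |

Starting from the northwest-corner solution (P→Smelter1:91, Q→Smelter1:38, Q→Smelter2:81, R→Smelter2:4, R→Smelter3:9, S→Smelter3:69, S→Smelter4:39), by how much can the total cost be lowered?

2127

Current plan cost = 91·17 + 38·8 + 81·16 + 4·8 + 9·7 + 69·17 + 39·13 = £4922.
Optimal plan:
  P→Smelter2: 13 × £9 = £117
  P→Smelter3: 78 × £2 = £156
  Q→Smelter1: 119 × £8 = £952
  R→Smelter4: 13 × £4 = £52
  S→Smelter1: 10 × £10 = £100
  S→Smelter2: 72 × £15 = £1080
  S→Smelter4: 26 × £13 = £338
Optimal cost = £2795.
Saving = 4922 − 2795 = £2127.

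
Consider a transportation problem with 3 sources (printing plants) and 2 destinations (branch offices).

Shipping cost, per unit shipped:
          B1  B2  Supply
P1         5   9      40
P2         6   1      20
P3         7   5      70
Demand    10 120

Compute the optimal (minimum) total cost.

An optimal shipping plan:
  P1–B1: 10 × 5 = 50
  P1–B2: 30 × 9 = 270
  P2–B2: 20 × 1 = 20
  P3–B2: 70 × 5 = 350
Total = 50 + 270 + 20 + 350 = 690.
(Supply check: P1 ships 40; P2 ships 20; P3 ships 70.)

690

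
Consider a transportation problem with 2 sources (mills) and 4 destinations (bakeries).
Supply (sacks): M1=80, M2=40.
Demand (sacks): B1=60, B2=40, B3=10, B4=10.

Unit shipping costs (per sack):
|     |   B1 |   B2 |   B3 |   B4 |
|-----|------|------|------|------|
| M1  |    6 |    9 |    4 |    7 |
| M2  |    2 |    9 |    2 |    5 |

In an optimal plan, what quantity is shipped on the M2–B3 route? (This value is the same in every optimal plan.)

Solving gives:
  M1→B1: 20 × 6 = 120
  M1→B2: 40 × 9 = 360
  M1→B3: 10 × 4 = 40
  M1→B4: 10 × 7 = 70
  M2→B1: 40 × 2 = 80
Total cost = 670.
The route M2→B3 is not used.

0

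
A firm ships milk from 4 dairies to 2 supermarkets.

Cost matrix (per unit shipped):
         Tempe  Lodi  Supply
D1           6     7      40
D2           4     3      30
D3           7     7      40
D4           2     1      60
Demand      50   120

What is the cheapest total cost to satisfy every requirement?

670

One minimum-cost allocation:
  D1 to Tempe: 40 × 6 = 240
  D2 to Lodi: 30 × 3 = 90
  D3 to Tempe: 10 × 7 = 70
  D3 to Lodi: 30 × 7 = 210
  D4 to Lodi: 60 × 1 = 60
Total = 240 + 90 + 70 + 210 + 60 = 670.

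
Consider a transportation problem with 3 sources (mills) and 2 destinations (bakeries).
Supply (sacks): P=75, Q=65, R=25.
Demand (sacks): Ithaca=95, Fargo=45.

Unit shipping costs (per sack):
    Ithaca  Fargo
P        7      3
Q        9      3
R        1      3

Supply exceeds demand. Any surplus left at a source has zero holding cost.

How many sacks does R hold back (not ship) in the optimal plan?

Minimum-cost shipments:
  P–Ithaca: 70 × 7 = 490
  P–Fargo: 5 × 3 = 15
  Q–Fargo: 40 × 3 = 120
  R–Ithaca: 25 × 1 = 25
Total cost = 650.
R ships 25 of its 25, leaving 0.

0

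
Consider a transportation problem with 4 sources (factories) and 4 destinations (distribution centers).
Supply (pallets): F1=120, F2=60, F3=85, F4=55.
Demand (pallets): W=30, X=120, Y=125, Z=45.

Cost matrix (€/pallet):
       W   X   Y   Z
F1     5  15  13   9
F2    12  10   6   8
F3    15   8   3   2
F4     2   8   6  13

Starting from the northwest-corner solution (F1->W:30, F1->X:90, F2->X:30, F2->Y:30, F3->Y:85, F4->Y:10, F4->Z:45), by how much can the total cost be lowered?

515

Current plan cost = 30·5 + 90·15 + 30·10 + 30·6 + 85·3 + 10·6 + 45·13 = €2880.
Optimal plan:
  F1→W: 30 pallets
  F1→X: 45 pallets
  F1→Z: 45 pallets
  F2→X: 20 pallets
  F2→Y: 40 pallets
  F3→Y: 85 pallets
  F4→X: 55 pallets
Optimal cost = €2365.
Saving = 2880 − 2365 = €515.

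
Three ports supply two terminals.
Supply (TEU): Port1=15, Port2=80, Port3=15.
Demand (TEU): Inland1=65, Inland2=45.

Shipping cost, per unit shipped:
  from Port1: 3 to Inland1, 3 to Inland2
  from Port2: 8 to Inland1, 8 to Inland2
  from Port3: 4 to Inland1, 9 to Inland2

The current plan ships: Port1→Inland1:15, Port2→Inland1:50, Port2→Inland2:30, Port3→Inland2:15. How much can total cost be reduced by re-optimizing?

75

Current plan cost = 15·3 + 50·8 + 30·8 + 15·9 = 820.
Optimal plan:
  Port1 to Inland1: 15 × 3 = 45
  Port2 to Inland1: 35 × 8 = 280
  Port2 to Inland2: 45 × 8 = 360
  Port3 to Inland1: 15 × 4 = 60
Optimal cost = 745.
Saving = 820 − 745 = 75.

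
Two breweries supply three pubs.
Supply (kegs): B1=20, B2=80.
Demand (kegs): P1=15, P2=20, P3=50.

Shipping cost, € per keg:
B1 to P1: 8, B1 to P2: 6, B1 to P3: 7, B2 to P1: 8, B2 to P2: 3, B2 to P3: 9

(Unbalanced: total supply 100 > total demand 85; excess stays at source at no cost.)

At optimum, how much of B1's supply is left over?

0

Minimum-cost shipments:
  B1→P3: 20 × €7 = €140
  B2→P1: 15 × €8 = €120
  B2→P2: 20 × €3 = €60
  B2→P3: 30 × €9 = €270
Total cost = €590.
B1 ships 20 of its 20, leaving 0.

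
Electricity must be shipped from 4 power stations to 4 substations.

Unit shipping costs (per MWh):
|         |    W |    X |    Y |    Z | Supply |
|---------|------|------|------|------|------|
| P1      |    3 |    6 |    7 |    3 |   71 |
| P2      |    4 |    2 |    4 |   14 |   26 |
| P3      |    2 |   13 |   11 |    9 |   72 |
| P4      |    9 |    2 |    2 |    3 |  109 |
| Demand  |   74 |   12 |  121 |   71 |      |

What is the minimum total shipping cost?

655

An optimal shipping plan:
  P1->Z: 71 × 3 = 213
  P2->W: 2 × 4 = 8
  P2->X: 12 × 2 = 24
  P2->Y: 12 × 4 = 48
  P3->W: 72 × 2 = 144
  P4->Y: 109 × 2 = 218
Total = 213 + 8 + 24 + 48 + 144 + 218 = 655.
(Supply check: P1 ships 71; P2 ships 26; P3 ships 72; P4 ships 109.)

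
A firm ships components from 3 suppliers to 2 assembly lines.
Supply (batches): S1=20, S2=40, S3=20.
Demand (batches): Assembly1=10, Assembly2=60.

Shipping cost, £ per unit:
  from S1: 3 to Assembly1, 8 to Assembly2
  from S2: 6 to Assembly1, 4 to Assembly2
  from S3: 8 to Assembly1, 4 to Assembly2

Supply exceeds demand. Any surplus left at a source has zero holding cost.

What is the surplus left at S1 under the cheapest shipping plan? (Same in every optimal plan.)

10

An optimal plan:
  S1->Assembly1: 10 × £3 = £30
  S2->Assembly2: 40 × £4 = £160
  S3->Assembly2: 20 × £4 = £80
Total cost = £270.
S1 ships 10 of its 20, leaving 10.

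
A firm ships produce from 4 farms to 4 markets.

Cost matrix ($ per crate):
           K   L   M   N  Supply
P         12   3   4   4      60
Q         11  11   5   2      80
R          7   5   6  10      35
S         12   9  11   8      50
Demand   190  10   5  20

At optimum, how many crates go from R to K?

Optimal shipments:
  P to K: 45 × $12 = $540
  P to L: 10 × $3 = $30
  P to M: 5 × $4 = $20
  Q to K: 60 × $11 = $660
  Q to N: 20 × $2 = $40
  R to K: 35 × $7 = $245
  S to K: 50 × $12 = $600
Total cost = $2135.
So R→K carries 35 crates.

35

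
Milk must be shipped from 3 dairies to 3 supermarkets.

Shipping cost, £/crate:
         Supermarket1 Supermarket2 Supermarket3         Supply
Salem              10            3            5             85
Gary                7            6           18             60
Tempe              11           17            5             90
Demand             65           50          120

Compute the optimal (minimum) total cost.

1220

One minimum-cost allocation:
  Salem–Supermarket1: 5 × £10 = £50
  Salem–Supermarket2: 50 × £3 = £150
  Salem–Supermarket3: 30 × £5 = £150
  Gary–Supermarket1: 60 × £7 = £420
  Tempe–Supermarket3: 90 × £5 = £450
Total = 50 + 150 + 150 + 420 + 450 = £1220.
(Supply check: Salem ships 85; Gary ships 60; Tempe ships 90.)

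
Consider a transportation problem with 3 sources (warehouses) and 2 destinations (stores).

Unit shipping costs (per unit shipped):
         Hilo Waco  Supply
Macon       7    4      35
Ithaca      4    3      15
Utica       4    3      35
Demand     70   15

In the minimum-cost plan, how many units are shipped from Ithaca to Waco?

0

Optimal shipments:
  Macon–Hilo: 20 × 7 = 140
  Macon–Waco: 15 × 4 = 60
  Ithaca–Hilo: 15 × 4 = 60
  Utica–Hilo: 35 × 4 = 140
Total cost = 400.
The route Ithaca→Waco is not used.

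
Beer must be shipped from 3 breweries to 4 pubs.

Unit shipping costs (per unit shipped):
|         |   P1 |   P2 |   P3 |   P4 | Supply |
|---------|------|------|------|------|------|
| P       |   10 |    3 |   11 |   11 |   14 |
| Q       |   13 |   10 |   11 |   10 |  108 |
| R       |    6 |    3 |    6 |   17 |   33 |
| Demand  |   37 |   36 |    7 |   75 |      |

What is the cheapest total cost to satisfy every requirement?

1339

One minimum-cost allocation:
  P–P2: 14 × 3 = 42
  Q–P1: 26 × 13 = 338
  Q–P3: 7 × 11 = 77
  Q–P4: 75 × 10 = 750
  R–P1: 11 × 6 = 66
  R–P2: 22 × 3 = 66
Total = 42 + 338 + 77 + 750 + 66 + 66 = 1339.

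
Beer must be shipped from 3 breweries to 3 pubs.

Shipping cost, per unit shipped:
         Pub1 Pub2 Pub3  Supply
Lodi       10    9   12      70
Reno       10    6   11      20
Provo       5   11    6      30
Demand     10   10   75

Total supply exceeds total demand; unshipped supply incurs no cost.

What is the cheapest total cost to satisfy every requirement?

Optimal allocation:
  Lodi to Pub1: 10 × 10 = 100
  Lodi to Pub3: 35 × 12 = 420
  Reno to Pub2: 10 × 6 = 60
  Reno to Pub3: 10 × 11 = 110
  Provo to Pub3: 30 × 6 = 180
Total = 100 + 420 + 60 + 110 + 180 = 870.

870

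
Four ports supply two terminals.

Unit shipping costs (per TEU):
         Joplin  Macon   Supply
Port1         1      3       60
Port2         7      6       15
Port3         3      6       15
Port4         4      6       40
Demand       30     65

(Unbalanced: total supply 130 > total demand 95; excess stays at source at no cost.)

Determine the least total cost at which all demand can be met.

One minimum-cost allocation:
  Port1→Joplin: 10 × 1 = 10
  Port1→Macon: 50 × 3 = 150
  Port2→Macon: 15 × 6 = 90
  Port3→Joplin: 15 × 3 = 45
  Port4→Joplin: 5 × 4 = 20
Total = 10 + 150 + 90 + 45 + 20 = 315.
(Supply check: Port1 ships 60; Port2 ships 15; Port3 ships 15; Port4 ships 5.)

315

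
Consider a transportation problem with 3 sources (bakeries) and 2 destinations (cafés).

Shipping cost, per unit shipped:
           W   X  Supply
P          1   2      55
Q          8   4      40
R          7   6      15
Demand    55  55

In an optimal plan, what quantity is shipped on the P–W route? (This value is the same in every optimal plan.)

55

The minimum-cost plan:
  P->W: 55 × 1 = 55
  Q->X: 40 × 4 = 160
  R->X: 15 × 6 = 90
Total cost = 305.
So P→W carries 55 trays.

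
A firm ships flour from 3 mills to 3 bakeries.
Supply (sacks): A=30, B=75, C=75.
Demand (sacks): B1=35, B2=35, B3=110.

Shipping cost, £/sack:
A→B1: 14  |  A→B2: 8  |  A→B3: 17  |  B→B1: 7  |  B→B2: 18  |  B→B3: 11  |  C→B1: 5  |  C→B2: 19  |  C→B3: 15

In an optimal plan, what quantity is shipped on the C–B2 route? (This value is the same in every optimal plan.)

5

The minimum-cost plan:
  A to B2: 30 sacks
  B to B3: 75 sacks
  C to B1: 35 sacks
  C to B2: 5 sacks
  C to B3: 35 sacks
Total cost = £1860.
So C→B2 carries 5 sacks.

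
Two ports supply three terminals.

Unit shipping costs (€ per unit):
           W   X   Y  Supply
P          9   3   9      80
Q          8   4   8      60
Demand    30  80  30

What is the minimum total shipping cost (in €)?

Optimal allocation:
  P->X: 80 × €3 = €240
  Q->W: 30 × €8 = €240
  Q->Y: 30 × €8 = €240
Total = 240 + 240 + 240 = €720.
(Supply check: P ships 80; Q ships 60.)

720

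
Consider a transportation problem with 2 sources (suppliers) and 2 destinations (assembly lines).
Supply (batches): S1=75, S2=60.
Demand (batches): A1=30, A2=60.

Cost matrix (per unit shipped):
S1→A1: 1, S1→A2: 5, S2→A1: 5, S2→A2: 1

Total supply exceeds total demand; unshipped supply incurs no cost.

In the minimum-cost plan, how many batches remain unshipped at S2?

0

An optimal plan:
  S1->A1: 30 × 1 = 30
  S2->A2: 60 × 1 = 60
Total cost = 90.
S2 ships 60 of its 60, leaving 0.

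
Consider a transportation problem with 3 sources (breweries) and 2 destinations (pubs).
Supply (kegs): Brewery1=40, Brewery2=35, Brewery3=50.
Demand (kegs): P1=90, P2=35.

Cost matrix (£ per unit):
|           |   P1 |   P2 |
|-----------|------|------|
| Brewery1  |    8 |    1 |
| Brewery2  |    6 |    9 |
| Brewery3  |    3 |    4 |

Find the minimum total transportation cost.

435

A cheapest plan:
  Brewery1–P1: 5 kegs
  Brewery1–P2: 35 kegs
  Brewery2–P1: 35 kegs
  Brewery3–P1: 50 kegs
Total cost = £435.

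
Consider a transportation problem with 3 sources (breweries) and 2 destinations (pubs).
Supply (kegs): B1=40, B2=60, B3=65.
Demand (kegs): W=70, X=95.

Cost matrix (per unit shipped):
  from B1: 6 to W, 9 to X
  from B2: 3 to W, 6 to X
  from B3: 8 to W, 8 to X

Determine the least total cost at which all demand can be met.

1030

Optimal allocation:
  B1->W: 40 × 6 = 240
  B2->W: 30 × 3 = 90
  B2->X: 30 × 6 = 180
  B3->X: 65 × 8 = 520
Total = 240 + 90 + 180 + 520 = 1030.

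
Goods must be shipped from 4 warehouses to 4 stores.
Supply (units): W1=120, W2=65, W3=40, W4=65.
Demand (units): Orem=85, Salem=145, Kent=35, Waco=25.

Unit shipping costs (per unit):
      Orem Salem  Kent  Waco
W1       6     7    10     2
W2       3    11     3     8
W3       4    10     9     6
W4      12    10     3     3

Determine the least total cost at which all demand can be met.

Optimal allocation:
  W1 to Salem: 120 × 7 = 840
  W2 to Orem: 65 × 3 = 195
  W3 to Orem: 20 × 4 = 80
  W3 to Salem: 20 × 10 = 200
  W4 to Salem: 5 × 10 = 50
  W4 to Kent: 35 × 3 = 105
  W4 to Waco: 25 × 3 = 75
Total = 840 + 195 + 80 + 200 + 50 + 105 + 75 = 1545.

1545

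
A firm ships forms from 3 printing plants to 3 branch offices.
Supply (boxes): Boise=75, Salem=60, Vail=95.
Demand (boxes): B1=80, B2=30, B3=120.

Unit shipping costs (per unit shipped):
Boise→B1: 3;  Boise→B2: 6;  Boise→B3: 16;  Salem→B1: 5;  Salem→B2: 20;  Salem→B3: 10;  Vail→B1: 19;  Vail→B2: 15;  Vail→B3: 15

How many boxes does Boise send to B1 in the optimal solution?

45

Solving gives:
  Boise→B1: 45 × 3 = 135
  Boise→B2: 30 × 6 = 180
  Salem→B1: 35 × 5 = 175
  Salem→B3: 25 × 10 = 250
  Vail→B3: 95 × 15 = 1425
Total cost = 2165.
So Boise→B1 carries 45 boxes.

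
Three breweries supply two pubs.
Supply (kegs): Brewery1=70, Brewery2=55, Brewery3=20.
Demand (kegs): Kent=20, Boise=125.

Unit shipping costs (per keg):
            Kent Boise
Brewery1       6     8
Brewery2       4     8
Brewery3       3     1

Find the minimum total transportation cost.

A cheapest plan:
  Brewery1→Boise: 70 kegs
  Brewery2→Kent: 20 kegs
  Brewery2→Boise: 35 kegs
  Brewery3→Boise: 20 kegs
Total cost = 940.
(Supply check: Brewery1 ships 70; Brewery2 ships 55; Brewery3 ships 20.)

940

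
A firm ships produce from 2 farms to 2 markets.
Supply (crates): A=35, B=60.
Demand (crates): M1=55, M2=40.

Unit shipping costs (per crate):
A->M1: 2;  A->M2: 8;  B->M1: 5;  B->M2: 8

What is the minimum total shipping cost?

A cheapest plan:
  A→M1: 35 × 2 = 70
  B→M1: 20 × 5 = 100
  B→M2: 40 × 8 = 320
Total = 70 + 100 + 320 = 490.

490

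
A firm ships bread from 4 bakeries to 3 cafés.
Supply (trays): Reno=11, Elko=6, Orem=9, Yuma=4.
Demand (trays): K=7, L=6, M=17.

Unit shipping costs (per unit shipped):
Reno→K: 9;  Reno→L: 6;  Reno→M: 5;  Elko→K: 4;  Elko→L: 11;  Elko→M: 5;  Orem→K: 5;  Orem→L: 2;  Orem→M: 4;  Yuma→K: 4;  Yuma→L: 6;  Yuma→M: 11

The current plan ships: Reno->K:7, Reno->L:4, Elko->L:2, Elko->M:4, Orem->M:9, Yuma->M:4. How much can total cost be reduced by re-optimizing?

87

Current plan cost = 7·9 + 4·6 + 2·11 + 4·5 + 9·4 + 4·11 = 209.
Optimal plan:
  Reno–M: 11 × 5 = 55
  Elko–K: 3 × 4 = 12
  Elko–M: 3 × 5 = 15
  Orem–L: 6 × 2 = 12
  Orem–M: 3 × 4 = 12
  Yuma–K: 4 × 4 = 16
Optimal cost = 122.
Saving = 209 − 122 = 87.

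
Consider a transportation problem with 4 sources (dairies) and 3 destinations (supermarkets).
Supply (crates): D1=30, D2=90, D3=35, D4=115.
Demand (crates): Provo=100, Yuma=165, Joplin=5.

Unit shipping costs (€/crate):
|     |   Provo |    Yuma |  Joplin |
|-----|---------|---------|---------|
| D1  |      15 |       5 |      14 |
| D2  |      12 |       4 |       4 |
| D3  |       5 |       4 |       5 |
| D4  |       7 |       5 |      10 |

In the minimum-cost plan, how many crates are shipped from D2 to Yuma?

Solving gives:
  D1–Yuma: 30 × €5 = €150
  D2–Yuma: 85 × €4 = €340
  D2–Joplin: 5 × €4 = €20
  D3–Provo: 35 × €5 = €175
  D4–Provo: 65 × €7 = €455
  D4–Yuma: 50 × €5 = €250
Total cost = €1390.
So D2→Yuma carries 85 crates.

85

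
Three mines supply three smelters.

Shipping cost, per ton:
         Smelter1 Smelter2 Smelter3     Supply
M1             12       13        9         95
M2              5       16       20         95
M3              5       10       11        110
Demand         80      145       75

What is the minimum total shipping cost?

Optimal allocation:
  M1→Smelter2: 20 tons
  M1→Smelter3: 75 tons
  M2→Smelter1: 80 tons
  M2→Smelter2: 15 tons
  M3→Smelter2: 110 tons
Total cost = 2675.
(Supply check: M1 ships 95; M2 ships 95; M3 ships 110.)

2675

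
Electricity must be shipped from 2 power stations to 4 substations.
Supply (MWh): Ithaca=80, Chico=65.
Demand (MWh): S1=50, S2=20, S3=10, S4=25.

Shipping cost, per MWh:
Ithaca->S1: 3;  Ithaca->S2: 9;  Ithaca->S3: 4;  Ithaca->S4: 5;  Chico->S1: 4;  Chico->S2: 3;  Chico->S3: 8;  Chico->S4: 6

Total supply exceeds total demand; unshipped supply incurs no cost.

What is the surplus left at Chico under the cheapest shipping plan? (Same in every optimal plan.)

An optimal plan:
  Ithaca–S1: 50 × 3 = 150
  Ithaca–S3: 10 × 4 = 40
  Ithaca–S4: 20 × 5 = 100
  Chico–S2: 20 × 3 = 60
  Chico–S4: 5 × 6 = 30
Total cost = 380.
Chico ships 25 of its 65, leaving 40.

40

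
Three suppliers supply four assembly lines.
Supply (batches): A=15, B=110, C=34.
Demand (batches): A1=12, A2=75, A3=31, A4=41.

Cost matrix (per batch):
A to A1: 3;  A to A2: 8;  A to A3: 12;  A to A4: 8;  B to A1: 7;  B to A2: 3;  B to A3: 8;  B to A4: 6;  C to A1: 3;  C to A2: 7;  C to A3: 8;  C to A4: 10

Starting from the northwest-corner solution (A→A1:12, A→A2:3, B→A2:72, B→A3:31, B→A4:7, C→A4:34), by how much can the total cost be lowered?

139

Current plan cost = 12·3 + 3·8 + 72·3 + 31·8 + 7·6 + 34·10 = 906.
Optimal plan:
  A→A1: 9 × 3 = 27
  A→A4: 6 × 8 = 48
  B→A2: 75 × 3 = 225
  B→A4: 35 × 6 = 210
  C→A1: 3 × 3 = 9
  C→A3: 31 × 8 = 248
Optimal cost = 767.
Saving = 906 − 767 = 139.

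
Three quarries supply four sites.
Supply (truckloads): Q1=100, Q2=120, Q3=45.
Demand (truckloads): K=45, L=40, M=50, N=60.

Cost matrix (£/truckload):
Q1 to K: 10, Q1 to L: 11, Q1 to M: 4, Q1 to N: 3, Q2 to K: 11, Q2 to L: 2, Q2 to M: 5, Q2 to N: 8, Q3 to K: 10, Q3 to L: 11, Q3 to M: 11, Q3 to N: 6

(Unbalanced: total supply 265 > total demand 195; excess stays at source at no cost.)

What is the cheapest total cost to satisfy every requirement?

An optimal shipping plan:
  Q1 to M: 40 × £4 = £160
  Q1 to N: 60 × £3 = £180
  Q2 to L: 40 × £2 = £80
  Q2 to M: 10 × £5 = £50
  Q3 to K: 45 × £10 = £450
Total = 160 + 180 + 80 + 50 + 450 = £920.
(Supply check: Q1 ships 100; Q2 ships 50; Q3 ships 45.)

920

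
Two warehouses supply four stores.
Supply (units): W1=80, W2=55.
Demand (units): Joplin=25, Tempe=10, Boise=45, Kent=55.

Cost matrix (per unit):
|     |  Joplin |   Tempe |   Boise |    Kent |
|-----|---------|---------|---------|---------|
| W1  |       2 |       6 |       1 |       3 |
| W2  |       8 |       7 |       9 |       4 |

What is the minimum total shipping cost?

375

A cheapest plan:
  W1->Joplin: 25 × 2 = 50
  W1->Tempe: 10 × 6 = 60
  W1->Boise: 45 × 1 = 45
  W2->Kent: 55 × 4 = 220
Total = 50 + 60 + 45 + 220 = 375.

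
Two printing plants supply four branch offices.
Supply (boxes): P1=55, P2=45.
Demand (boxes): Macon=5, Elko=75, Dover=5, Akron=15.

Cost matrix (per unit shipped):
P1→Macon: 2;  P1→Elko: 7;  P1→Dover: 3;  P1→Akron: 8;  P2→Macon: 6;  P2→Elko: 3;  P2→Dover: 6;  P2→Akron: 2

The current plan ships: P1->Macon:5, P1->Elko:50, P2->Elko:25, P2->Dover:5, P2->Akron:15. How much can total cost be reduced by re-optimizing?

Current plan cost = 5·2 + 50·7 + 25·3 + 5·6 + 15·2 = 495.
Optimal plan:
  P1–Macon: 5 boxes
  P1–Elko: 45 boxes
  P1–Dover: 5 boxes
  P2–Elko: 30 boxes
  P2–Akron: 15 boxes
Optimal cost = 460.
Saving = 495 − 460 = 35.

35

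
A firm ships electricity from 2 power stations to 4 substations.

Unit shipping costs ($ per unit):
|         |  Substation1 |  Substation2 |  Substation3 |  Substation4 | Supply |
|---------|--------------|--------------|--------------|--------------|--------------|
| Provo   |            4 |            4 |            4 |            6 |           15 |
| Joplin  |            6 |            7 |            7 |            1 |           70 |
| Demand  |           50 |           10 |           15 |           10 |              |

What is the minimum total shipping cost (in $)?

440

One minimum-cost allocation:
  Provo–Substation2: 10 × $4 = $40
  Provo–Substation3: 5 × $4 = $20
  Joplin–Substation1: 50 × $6 = $300
  Joplin–Substation3: 10 × $7 = $70
  Joplin–Substation4: 10 × $1 = $10
Total = 40 + 20 + 300 + 70 + 10 = $440.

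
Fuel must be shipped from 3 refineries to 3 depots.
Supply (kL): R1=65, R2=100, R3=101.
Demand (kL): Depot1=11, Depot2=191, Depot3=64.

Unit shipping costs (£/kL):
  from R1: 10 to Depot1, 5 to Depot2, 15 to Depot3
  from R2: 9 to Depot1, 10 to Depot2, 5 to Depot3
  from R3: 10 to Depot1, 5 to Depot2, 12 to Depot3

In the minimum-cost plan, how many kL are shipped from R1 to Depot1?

0

Solving gives:
  R1→Depot2: 65 × £5 = £325
  R2→Depot1: 11 × £9 = £99
  R2→Depot2: 25 × £10 = £250
  R2→Depot3: 64 × £5 = £320
  R3→Depot2: 101 × £5 = £505
Total cost = £1499.
The route R1→Depot1 is not used.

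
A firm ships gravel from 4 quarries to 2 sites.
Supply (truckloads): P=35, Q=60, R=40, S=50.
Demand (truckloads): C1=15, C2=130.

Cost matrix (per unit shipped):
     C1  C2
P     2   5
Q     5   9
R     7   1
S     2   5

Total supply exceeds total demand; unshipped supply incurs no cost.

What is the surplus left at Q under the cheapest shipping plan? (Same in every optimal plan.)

Minimum-cost shipments:
  P→C2: 35 × 5 = 175
  Q→C1: 15 × 5 = 75
  Q→C2: 5 × 9 = 45
  R→C2: 40 × 1 = 40
  S→C2: 50 × 5 = 250
Total cost = 585.
Q ships 20 of its 60, leaving 40.

40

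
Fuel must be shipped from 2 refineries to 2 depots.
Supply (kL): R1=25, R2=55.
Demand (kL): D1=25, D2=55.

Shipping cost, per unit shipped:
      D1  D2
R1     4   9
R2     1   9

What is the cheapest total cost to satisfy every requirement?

520

One minimum-cost allocation:
  R1–D2: 25 × 9 = 225
  R2–D1: 25 × 1 = 25
  R2–D2: 30 × 9 = 270
Total = 225 + 25 + 270 = 520.
(Supply check: R1 ships 25; R2 ships 55.)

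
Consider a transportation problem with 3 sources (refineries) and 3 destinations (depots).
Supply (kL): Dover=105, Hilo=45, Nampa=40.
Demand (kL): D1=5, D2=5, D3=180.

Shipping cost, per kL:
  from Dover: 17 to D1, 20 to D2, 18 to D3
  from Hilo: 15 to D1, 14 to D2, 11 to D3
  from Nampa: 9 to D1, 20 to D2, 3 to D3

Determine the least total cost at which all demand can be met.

2510

A cheapest plan:
  Dover->D1: 5 × 17 = 85
  Dover->D2: 5 × 20 = 100
  Dover->D3: 95 × 18 = 1710
  Hilo->D3: 45 × 11 = 495
  Nampa->D3: 40 × 3 = 120
Total = 85 + 100 + 1710 + 495 + 120 = 2510.
(Supply check: Dover ships 105; Hilo ships 45; Nampa ships 40.)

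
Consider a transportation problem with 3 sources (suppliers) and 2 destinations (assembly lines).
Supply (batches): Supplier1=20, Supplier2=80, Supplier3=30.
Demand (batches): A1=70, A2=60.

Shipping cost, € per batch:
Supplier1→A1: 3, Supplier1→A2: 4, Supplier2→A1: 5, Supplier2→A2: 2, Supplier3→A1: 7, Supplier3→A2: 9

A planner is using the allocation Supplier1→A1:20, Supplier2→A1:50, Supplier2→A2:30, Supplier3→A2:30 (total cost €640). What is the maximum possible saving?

150

Current plan cost = 20·3 + 50·5 + 30·2 + 30·9 = €640.
Optimal plan:
  Supplier1 to A1: 20 batches
  Supplier2 to A1: 20 batches
  Supplier2 to A2: 60 batches
  Supplier3 to A1: 30 batches
Optimal cost = €490.
Saving = 640 − 490 = €150.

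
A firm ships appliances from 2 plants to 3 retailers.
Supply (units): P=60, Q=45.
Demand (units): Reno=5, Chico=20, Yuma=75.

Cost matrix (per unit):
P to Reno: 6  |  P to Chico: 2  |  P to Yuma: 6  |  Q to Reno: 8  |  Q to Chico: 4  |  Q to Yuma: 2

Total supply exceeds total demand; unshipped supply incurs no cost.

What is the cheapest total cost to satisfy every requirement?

A cheapest plan:
  P–Reno: 5 units
  P–Chico: 20 units
  P–Yuma: 30 units
  Q–Yuma: 45 units
Total cost = 340.

340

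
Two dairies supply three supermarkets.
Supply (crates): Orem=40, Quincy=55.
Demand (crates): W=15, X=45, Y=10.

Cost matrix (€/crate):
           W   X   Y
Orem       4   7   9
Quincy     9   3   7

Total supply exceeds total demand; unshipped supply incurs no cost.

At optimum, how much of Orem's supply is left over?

25

An optimal plan:
  Orem→W: 15 × €4 = €60
  Quincy→X: 45 × €3 = €135
  Quincy→Y: 10 × €7 = €70
Total cost = €265.
Orem ships 15 of its 40, leaving 25.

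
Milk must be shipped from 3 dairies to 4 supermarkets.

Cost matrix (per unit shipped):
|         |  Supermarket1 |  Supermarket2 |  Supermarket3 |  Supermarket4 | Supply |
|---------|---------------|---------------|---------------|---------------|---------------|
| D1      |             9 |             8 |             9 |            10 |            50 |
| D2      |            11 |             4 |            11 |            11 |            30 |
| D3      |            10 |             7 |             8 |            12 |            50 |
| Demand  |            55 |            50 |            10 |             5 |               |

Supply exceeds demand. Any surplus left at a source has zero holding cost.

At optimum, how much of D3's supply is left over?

An optimal plan:
  D1–Supermarket1: 45 × 9 = 405
  D1–Supermarket4: 5 × 10 = 50
  D2–Supermarket2: 30 × 4 = 120
  D3–Supermarket1: 10 × 10 = 100
  D3–Supermarket2: 20 × 7 = 140
  D3–Supermarket3: 10 × 8 = 80
Total cost = 895.
D3 ships 40 of its 50, leaving 10.

10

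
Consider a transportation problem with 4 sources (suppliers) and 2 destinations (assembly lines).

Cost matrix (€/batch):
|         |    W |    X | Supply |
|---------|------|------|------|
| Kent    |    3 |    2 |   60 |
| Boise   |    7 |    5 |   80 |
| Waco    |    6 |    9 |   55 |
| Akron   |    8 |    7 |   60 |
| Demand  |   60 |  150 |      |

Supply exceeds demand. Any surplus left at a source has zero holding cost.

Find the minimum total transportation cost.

960

An optimal shipping plan:
  Kent->W: 5 × €3 = €15
  Kent->X: 55 × €2 = €110
  Boise->X: 80 × €5 = €400
  Waco->W: 55 × €6 = €330
  Akron->X: 15 × €7 = €105
Total = 15 + 110 + 400 + 330 + 105 = €960.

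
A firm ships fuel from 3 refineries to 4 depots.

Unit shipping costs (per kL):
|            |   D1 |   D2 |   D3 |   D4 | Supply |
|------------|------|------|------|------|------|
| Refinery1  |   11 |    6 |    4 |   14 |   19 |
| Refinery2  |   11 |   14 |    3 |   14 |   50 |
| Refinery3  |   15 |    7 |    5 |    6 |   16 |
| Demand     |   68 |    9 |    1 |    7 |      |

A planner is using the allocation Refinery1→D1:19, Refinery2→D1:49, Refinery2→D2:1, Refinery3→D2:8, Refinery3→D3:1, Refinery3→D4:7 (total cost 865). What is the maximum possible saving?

9

Current plan cost = 19·11 + 49·11 + 1·14 + 8·7 + 1·5 + 7·6 = 865.
Optimal plan:
  Refinery1→D1: 19 × 11 = 209
  Refinery2→D1: 49 × 11 = 539
  Refinery2→D3: 1 × 3 = 3
  Refinery3→D2: 9 × 7 = 63
  Refinery3→D4: 7 × 6 = 42
Optimal cost = 856.
Saving = 865 − 856 = 9.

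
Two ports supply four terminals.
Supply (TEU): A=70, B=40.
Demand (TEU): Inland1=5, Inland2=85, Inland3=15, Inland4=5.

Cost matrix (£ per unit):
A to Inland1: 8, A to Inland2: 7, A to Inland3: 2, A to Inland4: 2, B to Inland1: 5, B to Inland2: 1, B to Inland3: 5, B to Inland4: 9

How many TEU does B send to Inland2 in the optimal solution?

Solving gives:
  A–Inland1: 5 TEU
  A–Inland2: 45 TEU
  A–Inland3: 15 TEU
  A–Inland4: 5 TEU
  B–Inland2: 40 TEU
Total cost = £435.
So B→Inland2 carries 40 TEU.

40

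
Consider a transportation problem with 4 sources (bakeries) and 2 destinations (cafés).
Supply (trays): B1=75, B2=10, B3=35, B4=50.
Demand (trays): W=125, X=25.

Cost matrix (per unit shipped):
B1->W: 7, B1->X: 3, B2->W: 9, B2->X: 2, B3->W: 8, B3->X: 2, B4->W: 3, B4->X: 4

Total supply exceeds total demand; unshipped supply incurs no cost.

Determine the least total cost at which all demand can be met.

An optimal shipping plan:
  B1->W: 75 × 7 = 525
  B2->X: 10 × 2 = 20
  B3->X: 15 × 2 = 30
  B4->W: 50 × 3 = 150
Total = 525 + 20 + 30 + 150 = 725.
(Supply check: B1 ships 75; B2 ships 10; B3 ships 15; B4 ships 50.)

725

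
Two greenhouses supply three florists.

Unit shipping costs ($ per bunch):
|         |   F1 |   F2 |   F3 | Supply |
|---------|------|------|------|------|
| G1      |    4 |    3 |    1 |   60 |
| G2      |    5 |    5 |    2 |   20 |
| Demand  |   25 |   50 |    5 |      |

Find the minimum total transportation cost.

275

Optimal allocation:
  G1 to F1: 5 × $4 = $20
  G1 to F2: 50 × $3 = $150
  G1 to F3: 5 × $1 = $5
  G2 to F1: 20 × $5 = $100
Total = 20 + 150 + 5 + 100 = $275.
(Supply check: G1 ships 60; G2 ships 20.)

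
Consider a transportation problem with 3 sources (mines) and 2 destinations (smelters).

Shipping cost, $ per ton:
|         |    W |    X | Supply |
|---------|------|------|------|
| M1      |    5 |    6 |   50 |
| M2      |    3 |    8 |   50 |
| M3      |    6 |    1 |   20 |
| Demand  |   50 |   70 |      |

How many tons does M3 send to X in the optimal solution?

20

Solving gives:
  M1 to X: 50 × $6 = $300
  M2 to W: 50 × $3 = $150
  M3 to X: 20 × $1 = $20
Total cost = $470.
So M3→X carries 20 tons.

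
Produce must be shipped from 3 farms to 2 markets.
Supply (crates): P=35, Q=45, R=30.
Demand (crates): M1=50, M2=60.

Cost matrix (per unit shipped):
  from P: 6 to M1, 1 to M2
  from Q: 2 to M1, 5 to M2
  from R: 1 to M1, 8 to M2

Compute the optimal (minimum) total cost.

230

An optimal shipping plan:
  P to M2: 35 crates
  Q to M1: 20 crates
  Q to M2: 25 crates
  R to M1: 30 crates
Total cost = 230.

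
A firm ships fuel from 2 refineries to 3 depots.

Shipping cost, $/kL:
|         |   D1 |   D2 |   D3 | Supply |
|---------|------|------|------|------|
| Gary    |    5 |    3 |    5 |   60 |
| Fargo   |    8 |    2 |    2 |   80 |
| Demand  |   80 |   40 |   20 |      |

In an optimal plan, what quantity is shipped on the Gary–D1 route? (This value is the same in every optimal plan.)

Solving gives:
  Gary->D1: 60 × $5 = $300
  Fargo->D1: 20 × $8 = $160
  Fargo->D2: 40 × $2 = $80
  Fargo->D3: 20 × $2 = $40
Total cost = $580.
So Gary→D1 carries 60 kL.

60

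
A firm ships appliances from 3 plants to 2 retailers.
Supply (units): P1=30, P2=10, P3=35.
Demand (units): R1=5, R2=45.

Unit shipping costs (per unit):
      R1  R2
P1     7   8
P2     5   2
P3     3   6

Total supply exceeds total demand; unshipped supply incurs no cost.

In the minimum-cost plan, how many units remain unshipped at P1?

25

Minimum-cost shipments:
  P1–R2: 5 × 8 = 40
  P2–R2: 10 × 2 = 20
  P3–R1: 5 × 3 = 15
  P3–R2: 30 × 6 = 180
Total cost = 255.
P1 ships 5 of its 30, leaving 25.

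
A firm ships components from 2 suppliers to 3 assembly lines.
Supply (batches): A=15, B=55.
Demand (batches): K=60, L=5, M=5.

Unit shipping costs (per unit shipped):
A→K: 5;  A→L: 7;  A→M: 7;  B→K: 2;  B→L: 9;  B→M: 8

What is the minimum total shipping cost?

205

An optimal shipping plan:
  A→K: 5 × 5 = 25
  A→L: 5 × 7 = 35
  A→M: 5 × 7 = 35
  B→K: 55 × 2 = 110
Total = 25 + 35 + 35 + 110 = 205.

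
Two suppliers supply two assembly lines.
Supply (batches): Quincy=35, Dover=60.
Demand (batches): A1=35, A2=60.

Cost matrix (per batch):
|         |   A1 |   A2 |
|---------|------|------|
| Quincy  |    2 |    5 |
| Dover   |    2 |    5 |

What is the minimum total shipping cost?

One minimum-cost allocation:
  Quincy–A2: 35 × 5 = 175
  Dover–A1: 35 × 2 = 70
  Dover–A2: 25 × 5 = 125
Total = 175 + 70 + 125 = 370.
(Supply check: Quincy ships 35; Dover ships 60.)

370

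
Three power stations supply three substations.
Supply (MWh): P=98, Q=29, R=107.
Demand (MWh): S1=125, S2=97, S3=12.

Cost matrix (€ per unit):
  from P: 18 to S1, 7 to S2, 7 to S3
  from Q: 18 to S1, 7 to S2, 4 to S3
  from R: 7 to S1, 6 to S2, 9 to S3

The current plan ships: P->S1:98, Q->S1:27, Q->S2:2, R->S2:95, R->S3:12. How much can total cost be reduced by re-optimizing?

1142

Current plan cost = 98·18 + 27·18 + 2·7 + 95·6 + 12·9 = €2942.
Optimal plan:
  P to S1: 1 MWh
  P to S2: 97 MWh
  Q to S1: 17 MWh
  Q to S3: 12 MWh
  R to S1: 107 MWh
Optimal cost = €1800.
Saving = 2942 − 1800 = €1142.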